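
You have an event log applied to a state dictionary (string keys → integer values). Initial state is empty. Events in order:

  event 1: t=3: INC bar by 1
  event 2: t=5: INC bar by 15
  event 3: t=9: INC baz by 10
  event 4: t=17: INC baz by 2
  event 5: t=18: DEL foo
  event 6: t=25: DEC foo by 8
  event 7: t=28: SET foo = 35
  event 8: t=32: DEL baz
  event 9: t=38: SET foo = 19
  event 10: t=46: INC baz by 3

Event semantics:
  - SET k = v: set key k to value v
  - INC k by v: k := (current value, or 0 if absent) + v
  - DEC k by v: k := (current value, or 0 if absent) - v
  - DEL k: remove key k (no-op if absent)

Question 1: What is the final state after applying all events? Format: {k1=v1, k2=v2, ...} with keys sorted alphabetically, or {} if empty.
Answer: {bar=16, baz=3, foo=19}

Derivation:
  after event 1 (t=3: INC bar by 1): {bar=1}
  after event 2 (t=5: INC bar by 15): {bar=16}
  after event 3 (t=9: INC baz by 10): {bar=16, baz=10}
  after event 4 (t=17: INC baz by 2): {bar=16, baz=12}
  after event 5 (t=18: DEL foo): {bar=16, baz=12}
  after event 6 (t=25: DEC foo by 8): {bar=16, baz=12, foo=-8}
  after event 7 (t=28: SET foo = 35): {bar=16, baz=12, foo=35}
  after event 8 (t=32: DEL baz): {bar=16, foo=35}
  after event 9 (t=38: SET foo = 19): {bar=16, foo=19}
  after event 10 (t=46: INC baz by 3): {bar=16, baz=3, foo=19}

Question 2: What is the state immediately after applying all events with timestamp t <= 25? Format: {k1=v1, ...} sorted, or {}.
Apply events with t <= 25 (6 events):
  after event 1 (t=3: INC bar by 1): {bar=1}
  after event 2 (t=5: INC bar by 15): {bar=16}
  after event 3 (t=9: INC baz by 10): {bar=16, baz=10}
  after event 4 (t=17: INC baz by 2): {bar=16, baz=12}
  after event 5 (t=18: DEL foo): {bar=16, baz=12}
  after event 6 (t=25: DEC foo by 8): {bar=16, baz=12, foo=-8}

Answer: {bar=16, baz=12, foo=-8}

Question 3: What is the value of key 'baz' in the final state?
Answer: 3

Derivation:
Track key 'baz' through all 10 events:
  event 1 (t=3: INC bar by 1): baz unchanged
  event 2 (t=5: INC bar by 15): baz unchanged
  event 3 (t=9: INC baz by 10): baz (absent) -> 10
  event 4 (t=17: INC baz by 2): baz 10 -> 12
  event 5 (t=18: DEL foo): baz unchanged
  event 6 (t=25: DEC foo by 8): baz unchanged
  event 7 (t=28: SET foo = 35): baz unchanged
  event 8 (t=32: DEL baz): baz 12 -> (absent)
  event 9 (t=38: SET foo = 19): baz unchanged
  event 10 (t=46: INC baz by 3): baz (absent) -> 3
Final: baz = 3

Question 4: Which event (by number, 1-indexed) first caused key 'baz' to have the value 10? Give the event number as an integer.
Answer: 3

Derivation:
Looking for first event where baz becomes 10:
  event 3: baz (absent) -> 10  <-- first match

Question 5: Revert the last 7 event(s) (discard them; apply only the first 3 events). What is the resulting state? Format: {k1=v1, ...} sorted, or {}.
Answer: {bar=16, baz=10}

Derivation:
Keep first 3 events (discard last 7):
  after event 1 (t=3: INC bar by 1): {bar=1}
  after event 2 (t=5: INC bar by 15): {bar=16}
  after event 3 (t=9: INC baz by 10): {bar=16, baz=10}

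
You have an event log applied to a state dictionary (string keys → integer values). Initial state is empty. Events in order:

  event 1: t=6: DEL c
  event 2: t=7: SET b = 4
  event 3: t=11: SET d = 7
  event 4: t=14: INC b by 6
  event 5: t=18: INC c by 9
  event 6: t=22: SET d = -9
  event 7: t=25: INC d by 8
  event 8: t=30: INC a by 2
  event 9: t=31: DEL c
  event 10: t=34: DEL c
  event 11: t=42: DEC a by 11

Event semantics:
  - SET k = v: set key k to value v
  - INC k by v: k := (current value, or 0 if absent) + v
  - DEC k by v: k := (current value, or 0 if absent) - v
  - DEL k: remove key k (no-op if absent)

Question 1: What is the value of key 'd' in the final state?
Track key 'd' through all 11 events:
  event 1 (t=6: DEL c): d unchanged
  event 2 (t=7: SET b = 4): d unchanged
  event 3 (t=11: SET d = 7): d (absent) -> 7
  event 4 (t=14: INC b by 6): d unchanged
  event 5 (t=18: INC c by 9): d unchanged
  event 6 (t=22: SET d = -9): d 7 -> -9
  event 7 (t=25: INC d by 8): d -9 -> -1
  event 8 (t=30: INC a by 2): d unchanged
  event 9 (t=31: DEL c): d unchanged
  event 10 (t=34: DEL c): d unchanged
  event 11 (t=42: DEC a by 11): d unchanged
Final: d = -1

Answer: -1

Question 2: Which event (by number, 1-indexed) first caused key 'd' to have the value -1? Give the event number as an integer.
Answer: 7

Derivation:
Looking for first event where d becomes -1:
  event 3: d = 7
  event 4: d = 7
  event 5: d = 7
  event 6: d = -9
  event 7: d -9 -> -1  <-- first match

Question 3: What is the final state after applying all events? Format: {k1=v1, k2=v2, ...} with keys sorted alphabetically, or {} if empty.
  after event 1 (t=6: DEL c): {}
  after event 2 (t=7: SET b = 4): {b=4}
  after event 3 (t=11: SET d = 7): {b=4, d=7}
  after event 4 (t=14: INC b by 6): {b=10, d=7}
  after event 5 (t=18: INC c by 9): {b=10, c=9, d=7}
  after event 6 (t=22: SET d = -9): {b=10, c=9, d=-9}
  after event 7 (t=25: INC d by 8): {b=10, c=9, d=-1}
  after event 8 (t=30: INC a by 2): {a=2, b=10, c=9, d=-1}
  after event 9 (t=31: DEL c): {a=2, b=10, d=-1}
  after event 10 (t=34: DEL c): {a=2, b=10, d=-1}
  after event 11 (t=42: DEC a by 11): {a=-9, b=10, d=-1}

Answer: {a=-9, b=10, d=-1}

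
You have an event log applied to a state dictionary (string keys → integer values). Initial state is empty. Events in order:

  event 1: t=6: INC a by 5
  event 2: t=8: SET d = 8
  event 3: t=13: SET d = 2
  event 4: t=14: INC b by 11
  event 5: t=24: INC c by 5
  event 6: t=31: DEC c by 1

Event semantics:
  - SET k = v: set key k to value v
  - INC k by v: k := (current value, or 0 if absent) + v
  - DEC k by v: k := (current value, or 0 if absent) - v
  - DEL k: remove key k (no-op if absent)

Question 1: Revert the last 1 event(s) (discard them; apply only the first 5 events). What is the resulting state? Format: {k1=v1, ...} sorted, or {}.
Keep first 5 events (discard last 1):
  after event 1 (t=6: INC a by 5): {a=5}
  after event 2 (t=8: SET d = 8): {a=5, d=8}
  after event 3 (t=13: SET d = 2): {a=5, d=2}
  after event 4 (t=14: INC b by 11): {a=5, b=11, d=2}
  after event 5 (t=24: INC c by 5): {a=5, b=11, c=5, d=2}

Answer: {a=5, b=11, c=5, d=2}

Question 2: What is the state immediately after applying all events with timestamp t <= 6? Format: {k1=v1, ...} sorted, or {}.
Answer: {a=5}

Derivation:
Apply events with t <= 6 (1 events):
  after event 1 (t=6: INC a by 5): {a=5}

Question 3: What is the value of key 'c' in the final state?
Answer: 4

Derivation:
Track key 'c' through all 6 events:
  event 1 (t=6: INC a by 5): c unchanged
  event 2 (t=8: SET d = 8): c unchanged
  event 3 (t=13: SET d = 2): c unchanged
  event 4 (t=14: INC b by 11): c unchanged
  event 5 (t=24: INC c by 5): c (absent) -> 5
  event 6 (t=31: DEC c by 1): c 5 -> 4
Final: c = 4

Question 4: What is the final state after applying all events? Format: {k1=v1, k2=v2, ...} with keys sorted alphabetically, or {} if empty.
  after event 1 (t=6: INC a by 5): {a=5}
  after event 2 (t=8: SET d = 8): {a=5, d=8}
  after event 3 (t=13: SET d = 2): {a=5, d=2}
  after event 4 (t=14: INC b by 11): {a=5, b=11, d=2}
  after event 5 (t=24: INC c by 5): {a=5, b=11, c=5, d=2}
  after event 6 (t=31: DEC c by 1): {a=5, b=11, c=4, d=2}

Answer: {a=5, b=11, c=4, d=2}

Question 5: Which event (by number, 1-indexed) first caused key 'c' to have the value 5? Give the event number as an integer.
Answer: 5

Derivation:
Looking for first event where c becomes 5:
  event 5: c (absent) -> 5  <-- first match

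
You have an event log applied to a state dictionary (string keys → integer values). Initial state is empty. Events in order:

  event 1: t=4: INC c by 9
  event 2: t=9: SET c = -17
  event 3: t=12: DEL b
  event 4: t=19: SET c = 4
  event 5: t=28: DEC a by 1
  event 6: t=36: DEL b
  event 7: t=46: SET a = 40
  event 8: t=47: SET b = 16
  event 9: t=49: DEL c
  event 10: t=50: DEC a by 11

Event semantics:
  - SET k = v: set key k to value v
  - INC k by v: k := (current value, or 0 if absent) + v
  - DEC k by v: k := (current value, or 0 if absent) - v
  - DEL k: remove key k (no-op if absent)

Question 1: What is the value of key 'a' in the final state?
Answer: 29

Derivation:
Track key 'a' through all 10 events:
  event 1 (t=4: INC c by 9): a unchanged
  event 2 (t=9: SET c = -17): a unchanged
  event 3 (t=12: DEL b): a unchanged
  event 4 (t=19: SET c = 4): a unchanged
  event 5 (t=28: DEC a by 1): a (absent) -> -1
  event 6 (t=36: DEL b): a unchanged
  event 7 (t=46: SET a = 40): a -1 -> 40
  event 8 (t=47: SET b = 16): a unchanged
  event 9 (t=49: DEL c): a unchanged
  event 10 (t=50: DEC a by 11): a 40 -> 29
Final: a = 29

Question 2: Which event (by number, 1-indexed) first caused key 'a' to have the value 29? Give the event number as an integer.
Looking for first event where a becomes 29:
  event 5: a = -1
  event 6: a = -1
  event 7: a = 40
  event 8: a = 40
  event 9: a = 40
  event 10: a 40 -> 29  <-- first match

Answer: 10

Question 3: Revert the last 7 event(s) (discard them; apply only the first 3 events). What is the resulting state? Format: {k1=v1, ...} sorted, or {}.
Keep first 3 events (discard last 7):
  after event 1 (t=4: INC c by 9): {c=9}
  after event 2 (t=9: SET c = -17): {c=-17}
  after event 3 (t=12: DEL b): {c=-17}

Answer: {c=-17}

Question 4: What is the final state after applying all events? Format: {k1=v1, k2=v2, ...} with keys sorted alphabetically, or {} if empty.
Answer: {a=29, b=16}

Derivation:
  after event 1 (t=4: INC c by 9): {c=9}
  after event 2 (t=9: SET c = -17): {c=-17}
  after event 3 (t=12: DEL b): {c=-17}
  after event 4 (t=19: SET c = 4): {c=4}
  after event 5 (t=28: DEC a by 1): {a=-1, c=4}
  after event 6 (t=36: DEL b): {a=-1, c=4}
  after event 7 (t=46: SET a = 40): {a=40, c=4}
  after event 8 (t=47: SET b = 16): {a=40, b=16, c=4}
  after event 9 (t=49: DEL c): {a=40, b=16}
  after event 10 (t=50: DEC a by 11): {a=29, b=16}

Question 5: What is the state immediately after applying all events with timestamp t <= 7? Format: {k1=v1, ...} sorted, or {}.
Answer: {c=9}

Derivation:
Apply events with t <= 7 (1 events):
  after event 1 (t=4: INC c by 9): {c=9}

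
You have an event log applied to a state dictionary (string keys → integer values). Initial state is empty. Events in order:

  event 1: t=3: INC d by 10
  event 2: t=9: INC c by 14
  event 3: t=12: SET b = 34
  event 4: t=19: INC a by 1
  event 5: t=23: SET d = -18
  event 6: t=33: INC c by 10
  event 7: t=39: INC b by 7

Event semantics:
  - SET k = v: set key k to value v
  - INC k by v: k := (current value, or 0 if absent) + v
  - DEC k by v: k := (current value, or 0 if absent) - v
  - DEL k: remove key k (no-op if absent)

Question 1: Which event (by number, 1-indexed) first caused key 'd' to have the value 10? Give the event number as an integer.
Looking for first event where d becomes 10:
  event 1: d (absent) -> 10  <-- first match

Answer: 1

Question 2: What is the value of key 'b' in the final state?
Answer: 41

Derivation:
Track key 'b' through all 7 events:
  event 1 (t=3: INC d by 10): b unchanged
  event 2 (t=9: INC c by 14): b unchanged
  event 3 (t=12: SET b = 34): b (absent) -> 34
  event 4 (t=19: INC a by 1): b unchanged
  event 5 (t=23: SET d = -18): b unchanged
  event 6 (t=33: INC c by 10): b unchanged
  event 7 (t=39: INC b by 7): b 34 -> 41
Final: b = 41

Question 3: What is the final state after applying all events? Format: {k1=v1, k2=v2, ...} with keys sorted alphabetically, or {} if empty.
  after event 1 (t=3: INC d by 10): {d=10}
  after event 2 (t=9: INC c by 14): {c=14, d=10}
  after event 3 (t=12: SET b = 34): {b=34, c=14, d=10}
  after event 4 (t=19: INC a by 1): {a=1, b=34, c=14, d=10}
  after event 5 (t=23: SET d = -18): {a=1, b=34, c=14, d=-18}
  after event 6 (t=33: INC c by 10): {a=1, b=34, c=24, d=-18}
  after event 7 (t=39: INC b by 7): {a=1, b=41, c=24, d=-18}

Answer: {a=1, b=41, c=24, d=-18}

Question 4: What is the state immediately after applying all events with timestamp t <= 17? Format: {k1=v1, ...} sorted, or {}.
Apply events with t <= 17 (3 events):
  after event 1 (t=3: INC d by 10): {d=10}
  after event 2 (t=9: INC c by 14): {c=14, d=10}
  after event 3 (t=12: SET b = 34): {b=34, c=14, d=10}

Answer: {b=34, c=14, d=10}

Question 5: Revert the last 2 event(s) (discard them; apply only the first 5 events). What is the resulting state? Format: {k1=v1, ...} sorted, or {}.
Keep first 5 events (discard last 2):
  after event 1 (t=3: INC d by 10): {d=10}
  after event 2 (t=9: INC c by 14): {c=14, d=10}
  after event 3 (t=12: SET b = 34): {b=34, c=14, d=10}
  after event 4 (t=19: INC a by 1): {a=1, b=34, c=14, d=10}
  after event 5 (t=23: SET d = -18): {a=1, b=34, c=14, d=-18}

Answer: {a=1, b=34, c=14, d=-18}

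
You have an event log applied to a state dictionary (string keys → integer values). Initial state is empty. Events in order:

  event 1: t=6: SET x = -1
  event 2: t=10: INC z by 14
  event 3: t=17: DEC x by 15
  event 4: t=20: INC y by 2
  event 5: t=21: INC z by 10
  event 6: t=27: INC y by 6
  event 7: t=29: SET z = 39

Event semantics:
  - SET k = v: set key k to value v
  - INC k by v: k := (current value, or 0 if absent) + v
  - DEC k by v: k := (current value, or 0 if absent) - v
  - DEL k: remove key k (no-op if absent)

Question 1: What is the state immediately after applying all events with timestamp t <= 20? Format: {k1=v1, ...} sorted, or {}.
Answer: {x=-16, y=2, z=14}

Derivation:
Apply events with t <= 20 (4 events):
  after event 1 (t=6: SET x = -1): {x=-1}
  after event 2 (t=10: INC z by 14): {x=-1, z=14}
  after event 3 (t=17: DEC x by 15): {x=-16, z=14}
  after event 4 (t=20: INC y by 2): {x=-16, y=2, z=14}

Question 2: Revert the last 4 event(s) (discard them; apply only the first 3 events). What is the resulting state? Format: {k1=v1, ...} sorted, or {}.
Keep first 3 events (discard last 4):
  after event 1 (t=6: SET x = -1): {x=-1}
  after event 2 (t=10: INC z by 14): {x=-1, z=14}
  after event 3 (t=17: DEC x by 15): {x=-16, z=14}

Answer: {x=-16, z=14}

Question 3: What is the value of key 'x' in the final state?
Track key 'x' through all 7 events:
  event 1 (t=6: SET x = -1): x (absent) -> -1
  event 2 (t=10: INC z by 14): x unchanged
  event 3 (t=17: DEC x by 15): x -1 -> -16
  event 4 (t=20: INC y by 2): x unchanged
  event 5 (t=21: INC z by 10): x unchanged
  event 6 (t=27: INC y by 6): x unchanged
  event 7 (t=29: SET z = 39): x unchanged
Final: x = -16

Answer: -16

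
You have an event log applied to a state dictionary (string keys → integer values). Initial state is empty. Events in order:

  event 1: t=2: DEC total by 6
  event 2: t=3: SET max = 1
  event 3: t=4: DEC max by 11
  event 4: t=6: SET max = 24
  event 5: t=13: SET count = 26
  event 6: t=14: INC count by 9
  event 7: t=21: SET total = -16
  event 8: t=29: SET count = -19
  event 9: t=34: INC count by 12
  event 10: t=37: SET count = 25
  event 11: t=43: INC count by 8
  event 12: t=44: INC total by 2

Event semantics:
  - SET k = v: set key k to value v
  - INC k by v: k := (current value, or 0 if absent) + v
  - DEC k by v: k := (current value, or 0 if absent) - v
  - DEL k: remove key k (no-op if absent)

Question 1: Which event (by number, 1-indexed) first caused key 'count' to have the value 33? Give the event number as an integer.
Looking for first event where count becomes 33:
  event 5: count = 26
  event 6: count = 35
  event 7: count = 35
  event 8: count = -19
  event 9: count = -7
  event 10: count = 25
  event 11: count 25 -> 33  <-- first match

Answer: 11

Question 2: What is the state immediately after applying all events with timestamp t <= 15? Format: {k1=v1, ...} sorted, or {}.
Answer: {count=35, max=24, total=-6}

Derivation:
Apply events with t <= 15 (6 events):
  after event 1 (t=2: DEC total by 6): {total=-6}
  after event 2 (t=3: SET max = 1): {max=1, total=-6}
  after event 3 (t=4: DEC max by 11): {max=-10, total=-6}
  after event 4 (t=6: SET max = 24): {max=24, total=-6}
  after event 5 (t=13: SET count = 26): {count=26, max=24, total=-6}
  after event 6 (t=14: INC count by 9): {count=35, max=24, total=-6}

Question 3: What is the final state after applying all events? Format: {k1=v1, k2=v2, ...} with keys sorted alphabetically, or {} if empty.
  after event 1 (t=2: DEC total by 6): {total=-6}
  after event 2 (t=3: SET max = 1): {max=1, total=-6}
  after event 3 (t=4: DEC max by 11): {max=-10, total=-6}
  after event 4 (t=6: SET max = 24): {max=24, total=-6}
  after event 5 (t=13: SET count = 26): {count=26, max=24, total=-6}
  after event 6 (t=14: INC count by 9): {count=35, max=24, total=-6}
  after event 7 (t=21: SET total = -16): {count=35, max=24, total=-16}
  after event 8 (t=29: SET count = -19): {count=-19, max=24, total=-16}
  after event 9 (t=34: INC count by 12): {count=-7, max=24, total=-16}
  after event 10 (t=37: SET count = 25): {count=25, max=24, total=-16}
  after event 11 (t=43: INC count by 8): {count=33, max=24, total=-16}
  after event 12 (t=44: INC total by 2): {count=33, max=24, total=-14}

Answer: {count=33, max=24, total=-14}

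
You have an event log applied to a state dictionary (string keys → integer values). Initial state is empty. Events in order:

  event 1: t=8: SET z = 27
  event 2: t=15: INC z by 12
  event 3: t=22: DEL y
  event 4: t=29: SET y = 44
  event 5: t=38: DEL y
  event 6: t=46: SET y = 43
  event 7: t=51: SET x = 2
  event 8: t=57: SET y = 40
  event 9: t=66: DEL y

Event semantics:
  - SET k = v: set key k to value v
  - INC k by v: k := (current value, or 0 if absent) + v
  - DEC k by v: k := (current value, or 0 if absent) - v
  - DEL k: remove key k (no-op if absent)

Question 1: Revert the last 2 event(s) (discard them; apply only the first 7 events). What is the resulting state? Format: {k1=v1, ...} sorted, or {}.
Keep first 7 events (discard last 2):
  after event 1 (t=8: SET z = 27): {z=27}
  after event 2 (t=15: INC z by 12): {z=39}
  after event 3 (t=22: DEL y): {z=39}
  after event 4 (t=29: SET y = 44): {y=44, z=39}
  after event 5 (t=38: DEL y): {z=39}
  after event 6 (t=46: SET y = 43): {y=43, z=39}
  after event 7 (t=51: SET x = 2): {x=2, y=43, z=39}

Answer: {x=2, y=43, z=39}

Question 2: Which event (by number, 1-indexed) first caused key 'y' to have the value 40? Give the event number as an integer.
Answer: 8

Derivation:
Looking for first event where y becomes 40:
  event 4: y = 44
  event 5: y = (absent)
  event 6: y = 43
  event 7: y = 43
  event 8: y 43 -> 40  <-- first match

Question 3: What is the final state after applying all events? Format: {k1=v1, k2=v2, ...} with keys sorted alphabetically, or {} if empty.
Answer: {x=2, z=39}

Derivation:
  after event 1 (t=8: SET z = 27): {z=27}
  after event 2 (t=15: INC z by 12): {z=39}
  after event 3 (t=22: DEL y): {z=39}
  after event 4 (t=29: SET y = 44): {y=44, z=39}
  after event 5 (t=38: DEL y): {z=39}
  after event 6 (t=46: SET y = 43): {y=43, z=39}
  after event 7 (t=51: SET x = 2): {x=2, y=43, z=39}
  after event 8 (t=57: SET y = 40): {x=2, y=40, z=39}
  after event 9 (t=66: DEL y): {x=2, z=39}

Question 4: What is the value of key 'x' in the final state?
Track key 'x' through all 9 events:
  event 1 (t=8: SET z = 27): x unchanged
  event 2 (t=15: INC z by 12): x unchanged
  event 3 (t=22: DEL y): x unchanged
  event 4 (t=29: SET y = 44): x unchanged
  event 5 (t=38: DEL y): x unchanged
  event 6 (t=46: SET y = 43): x unchanged
  event 7 (t=51: SET x = 2): x (absent) -> 2
  event 8 (t=57: SET y = 40): x unchanged
  event 9 (t=66: DEL y): x unchanged
Final: x = 2

Answer: 2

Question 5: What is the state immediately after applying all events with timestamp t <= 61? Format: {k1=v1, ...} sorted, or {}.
Answer: {x=2, y=40, z=39}

Derivation:
Apply events with t <= 61 (8 events):
  after event 1 (t=8: SET z = 27): {z=27}
  after event 2 (t=15: INC z by 12): {z=39}
  after event 3 (t=22: DEL y): {z=39}
  after event 4 (t=29: SET y = 44): {y=44, z=39}
  after event 5 (t=38: DEL y): {z=39}
  after event 6 (t=46: SET y = 43): {y=43, z=39}
  after event 7 (t=51: SET x = 2): {x=2, y=43, z=39}
  after event 8 (t=57: SET y = 40): {x=2, y=40, z=39}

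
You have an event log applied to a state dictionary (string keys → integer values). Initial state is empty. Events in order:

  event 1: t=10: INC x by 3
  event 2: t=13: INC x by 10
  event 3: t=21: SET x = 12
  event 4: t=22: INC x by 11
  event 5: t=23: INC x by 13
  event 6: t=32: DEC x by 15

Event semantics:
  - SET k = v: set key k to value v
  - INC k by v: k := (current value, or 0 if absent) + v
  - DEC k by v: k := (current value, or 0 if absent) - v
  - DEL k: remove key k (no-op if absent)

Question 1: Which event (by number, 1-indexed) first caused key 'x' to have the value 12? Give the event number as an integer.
Answer: 3

Derivation:
Looking for first event where x becomes 12:
  event 1: x = 3
  event 2: x = 13
  event 3: x 13 -> 12  <-- first match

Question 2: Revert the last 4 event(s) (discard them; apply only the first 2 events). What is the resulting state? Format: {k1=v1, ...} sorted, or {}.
Answer: {x=13}

Derivation:
Keep first 2 events (discard last 4):
  after event 1 (t=10: INC x by 3): {x=3}
  after event 2 (t=13: INC x by 10): {x=13}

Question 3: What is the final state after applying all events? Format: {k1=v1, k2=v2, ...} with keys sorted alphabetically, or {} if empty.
Answer: {x=21}

Derivation:
  after event 1 (t=10: INC x by 3): {x=3}
  after event 2 (t=13: INC x by 10): {x=13}
  after event 3 (t=21: SET x = 12): {x=12}
  after event 4 (t=22: INC x by 11): {x=23}
  after event 5 (t=23: INC x by 13): {x=36}
  after event 6 (t=32: DEC x by 15): {x=21}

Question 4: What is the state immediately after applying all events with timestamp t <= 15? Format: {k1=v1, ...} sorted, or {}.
Answer: {x=13}

Derivation:
Apply events with t <= 15 (2 events):
  after event 1 (t=10: INC x by 3): {x=3}
  after event 2 (t=13: INC x by 10): {x=13}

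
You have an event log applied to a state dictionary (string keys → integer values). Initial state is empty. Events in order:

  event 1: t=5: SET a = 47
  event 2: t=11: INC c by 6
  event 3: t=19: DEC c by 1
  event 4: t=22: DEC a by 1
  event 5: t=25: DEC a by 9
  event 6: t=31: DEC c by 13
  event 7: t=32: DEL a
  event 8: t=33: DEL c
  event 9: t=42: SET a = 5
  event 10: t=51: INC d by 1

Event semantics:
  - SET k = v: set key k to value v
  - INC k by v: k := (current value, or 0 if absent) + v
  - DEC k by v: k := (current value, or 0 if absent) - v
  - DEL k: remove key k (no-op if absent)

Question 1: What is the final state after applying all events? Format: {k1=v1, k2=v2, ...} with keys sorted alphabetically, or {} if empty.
Answer: {a=5, d=1}

Derivation:
  after event 1 (t=5: SET a = 47): {a=47}
  after event 2 (t=11: INC c by 6): {a=47, c=6}
  after event 3 (t=19: DEC c by 1): {a=47, c=5}
  after event 4 (t=22: DEC a by 1): {a=46, c=5}
  after event 5 (t=25: DEC a by 9): {a=37, c=5}
  after event 6 (t=31: DEC c by 13): {a=37, c=-8}
  after event 7 (t=32: DEL a): {c=-8}
  after event 8 (t=33: DEL c): {}
  after event 9 (t=42: SET a = 5): {a=5}
  after event 10 (t=51: INC d by 1): {a=5, d=1}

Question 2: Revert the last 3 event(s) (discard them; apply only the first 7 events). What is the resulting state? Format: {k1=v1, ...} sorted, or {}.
Answer: {c=-8}

Derivation:
Keep first 7 events (discard last 3):
  after event 1 (t=5: SET a = 47): {a=47}
  after event 2 (t=11: INC c by 6): {a=47, c=6}
  after event 3 (t=19: DEC c by 1): {a=47, c=5}
  after event 4 (t=22: DEC a by 1): {a=46, c=5}
  after event 5 (t=25: DEC a by 9): {a=37, c=5}
  after event 6 (t=31: DEC c by 13): {a=37, c=-8}
  after event 7 (t=32: DEL a): {c=-8}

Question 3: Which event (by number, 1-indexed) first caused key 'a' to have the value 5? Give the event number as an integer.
Looking for first event where a becomes 5:
  event 1: a = 47
  event 2: a = 47
  event 3: a = 47
  event 4: a = 46
  event 5: a = 37
  event 6: a = 37
  event 7: a = (absent)
  event 9: a (absent) -> 5  <-- first match

Answer: 9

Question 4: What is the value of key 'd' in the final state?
Track key 'd' through all 10 events:
  event 1 (t=5: SET a = 47): d unchanged
  event 2 (t=11: INC c by 6): d unchanged
  event 3 (t=19: DEC c by 1): d unchanged
  event 4 (t=22: DEC a by 1): d unchanged
  event 5 (t=25: DEC a by 9): d unchanged
  event 6 (t=31: DEC c by 13): d unchanged
  event 7 (t=32: DEL a): d unchanged
  event 8 (t=33: DEL c): d unchanged
  event 9 (t=42: SET a = 5): d unchanged
  event 10 (t=51: INC d by 1): d (absent) -> 1
Final: d = 1

Answer: 1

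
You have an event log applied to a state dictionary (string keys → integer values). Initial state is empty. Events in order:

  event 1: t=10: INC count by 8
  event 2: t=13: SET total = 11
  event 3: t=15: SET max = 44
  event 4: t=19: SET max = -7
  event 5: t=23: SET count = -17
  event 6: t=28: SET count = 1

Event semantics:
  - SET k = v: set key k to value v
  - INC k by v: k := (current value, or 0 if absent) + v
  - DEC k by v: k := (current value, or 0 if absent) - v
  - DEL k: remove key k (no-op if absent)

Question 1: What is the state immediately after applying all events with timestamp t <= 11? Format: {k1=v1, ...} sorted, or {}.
Answer: {count=8}

Derivation:
Apply events with t <= 11 (1 events):
  after event 1 (t=10: INC count by 8): {count=8}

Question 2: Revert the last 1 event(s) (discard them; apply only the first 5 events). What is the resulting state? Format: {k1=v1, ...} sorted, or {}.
Answer: {count=-17, max=-7, total=11}

Derivation:
Keep first 5 events (discard last 1):
  after event 1 (t=10: INC count by 8): {count=8}
  after event 2 (t=13: SET total = 11): {count=8, total=11}
  after event 3 (t=15: SET max = 44): {count=8, max=44, total=11}
  after event 4 (t=19: SET max = -7): {count=8, max=-7, total=11}
  after event 5 (t=23: SET count = -17): {count=-17, max=-7, total=11}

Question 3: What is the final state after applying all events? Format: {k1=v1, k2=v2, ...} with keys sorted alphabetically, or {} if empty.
Answer: {count=1, max=-7, total=11}

Derivation:
  after event 1 (t=10: INC count by 8): {count=8}
  after event 2 (t=13: SET total = 11): {count=8, total=11}
  after event 3 (t=15: SET max = 44): {count=8, max=44, total=11}
  after event 4 (t=19: SET max = -7): {count=8, max=-7, total=11}
  after event 5 (t=23: SET count = -17): {count=-17, max=-7, total=11}
  after event 6 (t=28: SET count = 1): {count=1, max=-7, total=11}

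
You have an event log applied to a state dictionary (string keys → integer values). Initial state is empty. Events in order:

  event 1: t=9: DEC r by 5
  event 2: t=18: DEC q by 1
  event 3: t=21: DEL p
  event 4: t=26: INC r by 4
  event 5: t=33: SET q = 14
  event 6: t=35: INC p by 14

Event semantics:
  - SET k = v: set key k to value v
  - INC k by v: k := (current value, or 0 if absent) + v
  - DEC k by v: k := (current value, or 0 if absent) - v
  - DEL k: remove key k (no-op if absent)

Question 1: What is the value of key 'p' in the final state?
Answer: 14

Derivation:
Track key 'p' through all 6 events:
  event 1 (t=9: DEC r by 5): p unchanged
  event 2 (t=18: DEC q by 1): p unchanged
  event 3 (t=21: DEL p): p (absent) -> (absent)
  event 4 (t=26: INC r by 4): p unchanged
  event 5 (t=33: SET q = 14): p unchanged
  event 6 (t=35: INC p by 14): p (absent) -> 14
Final: p = 14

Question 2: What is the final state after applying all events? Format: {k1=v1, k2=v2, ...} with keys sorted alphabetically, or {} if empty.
  after event 1 (t=9: DEC r by 5): {r=-5}
  after event 2 (t=18: DEC q by 1): {q=-1, r=-5}
  after event 3 (t=21: DEL p): {q=-1, r=-5}
  after event 4 (t=26: INC r by 4): {q=-1, r=-1}
  after event 5 (t=33: SET q = 14): {q=14, r=-1}
  after event 6 (t=35: INC p by 14): {p=14, q=14, r=-1}

Answer: {p=14, q=14, r=-1}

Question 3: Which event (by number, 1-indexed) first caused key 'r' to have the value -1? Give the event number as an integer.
Looking for first event where r becomes -1:
  event 1: r = -5
  event 2: r = -5
  event 3: r = -5
  event 4: r -5 -> -1  <-- first match

Answer: 4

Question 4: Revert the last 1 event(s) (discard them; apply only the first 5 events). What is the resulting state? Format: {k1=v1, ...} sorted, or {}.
Keep first 5 events (discard last 1):
  after event 1 (t=9: DEC r by 5): {r=-5}
  after event 2 (t=18: DEC q by 1): {q=-1, r=-5}
  after event 3 (t=21: DEL p): {q=-1, r=-5}
  after event 4 (t=26: INC r by 4): {q=-1, r=-1}
  after event 5 (t=33: SET q = 14): {q=14, r=-1}

Answer: {q=14, r=-1}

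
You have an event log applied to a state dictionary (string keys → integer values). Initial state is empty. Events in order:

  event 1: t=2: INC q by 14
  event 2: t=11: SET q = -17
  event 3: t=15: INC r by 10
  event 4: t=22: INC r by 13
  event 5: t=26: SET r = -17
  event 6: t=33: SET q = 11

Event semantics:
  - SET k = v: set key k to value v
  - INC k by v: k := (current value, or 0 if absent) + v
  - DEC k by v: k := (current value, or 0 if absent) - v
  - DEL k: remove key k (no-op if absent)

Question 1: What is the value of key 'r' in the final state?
Answer: -17

Derivation:
Track key 'r' through all 6 events:
  event 1 (t=2: INC q by 14): r unchanged
  event 2 (t=11: SET q = -17): r unchanged
  event 3 (t=15: INC r by 10): r (absent) -> 10
  event 4 (t=22: INC r by 13): r 10 -> 23
  event 5 (t=26: SET r = -17): r 23 -> -17
  event 6 (t=33: SET q = 11): r unchanged
Final: r = -17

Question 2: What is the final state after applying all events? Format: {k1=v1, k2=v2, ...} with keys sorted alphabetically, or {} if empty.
Answer: {q=11, r=-17}

Derivation:
  after event 1 (t=2: INC q by 14): {q=14}
  after event 2 (t=11: SET q = -17): {q=-17}
  after event 3 (t=15: INC r by 10): {q=-17, r=10}
  after event 4 (t=22: INC r by 13): {q=-17, r=23}
  after event 5 (t=26: SET r = -17): {q=-17, r=-17}
  after event 6 (t=33: SET q = 11): {q=11, r=-17}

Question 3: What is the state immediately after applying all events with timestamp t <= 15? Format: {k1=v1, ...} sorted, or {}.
Answer: {q=-17, r=10}

Derivation:
Apply events with t <= 15 (3 events):
  after event 1 (t=2: INC q by 14): {q=14}
  after event 2 (t=11: SET q = -17): {q=-17}
  after event 3 (t=15: INC r by 10): {q=-17, r=10}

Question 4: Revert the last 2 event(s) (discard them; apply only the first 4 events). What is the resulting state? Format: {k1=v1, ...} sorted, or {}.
Answer: {q=-17, r=23}

Derivation:
Keep first 4 events (discard last 2):
  after event 1 (t=2: INC q by 14): {q=14}
  after event 2 (t=11: SET q = -17): {q=-17}
  after event 3 (t=15: INC r by 10): {q=-17, r=10}
  after event 4 (t=22: INC r by 13): {q=-17, r=23}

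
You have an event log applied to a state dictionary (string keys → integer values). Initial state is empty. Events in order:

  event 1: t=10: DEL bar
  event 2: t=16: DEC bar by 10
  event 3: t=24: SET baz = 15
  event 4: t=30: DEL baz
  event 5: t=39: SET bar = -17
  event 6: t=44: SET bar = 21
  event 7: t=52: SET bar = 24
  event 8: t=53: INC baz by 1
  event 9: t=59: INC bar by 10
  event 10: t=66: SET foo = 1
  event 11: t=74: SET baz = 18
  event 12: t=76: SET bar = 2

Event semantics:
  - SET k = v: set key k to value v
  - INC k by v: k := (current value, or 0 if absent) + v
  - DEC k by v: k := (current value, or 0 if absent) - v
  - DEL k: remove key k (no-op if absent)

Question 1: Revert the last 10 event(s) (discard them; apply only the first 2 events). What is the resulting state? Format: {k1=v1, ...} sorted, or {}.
Keep first 2 events (discard last 10):
  after event 1 (t=10: DEL bar): {}
  after event 2 (t=16: DEC bar by 10): {bar=-10}

Answer: {bar=-10}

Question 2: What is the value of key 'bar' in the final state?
Answer: 2

Derivation:
Track key 'bar' through all 12 events:
  event 1 (t=10: DEL bar): bar (absent) -> (absent)
  event 2 (t=16: DEC bar by 10): bar (absent) -> -10
  event 3 (t=24: SET baz = 15): bar unchanged
  event 4 (t=30: DEL baz): bar unchanged
  event 5 (t=39: SET bar = -17): bar -10 -> -17
  event 6 (t=44: SET bar = 21): bar -17 -> 21
  event 7 (t=52: SET bar = 24): bar 21 -> 24
  event 8 (t=53: INC baz by 1): bar unchanged
  event 9 (t=59: INC bar by 10): bar 24 -> 34
  event 10 (t=66: SET foo = 1): bar unchanged
  event 11 (t=74: SET baz = 18): bar unchanged
  event 12 (t=76: SET bar = 2): bar 34 -> 2
Final: bar = 2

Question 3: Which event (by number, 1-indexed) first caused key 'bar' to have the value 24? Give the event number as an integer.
Looking for first event where bar becomes 24:
  event 2: bar = -10
  event 3: bar = -10
  event 4: bar = -10
  event 5: bar = -17
  event 6: bar = 21
  event 7: bar 21 -> 24  <-- first match

Answer: 7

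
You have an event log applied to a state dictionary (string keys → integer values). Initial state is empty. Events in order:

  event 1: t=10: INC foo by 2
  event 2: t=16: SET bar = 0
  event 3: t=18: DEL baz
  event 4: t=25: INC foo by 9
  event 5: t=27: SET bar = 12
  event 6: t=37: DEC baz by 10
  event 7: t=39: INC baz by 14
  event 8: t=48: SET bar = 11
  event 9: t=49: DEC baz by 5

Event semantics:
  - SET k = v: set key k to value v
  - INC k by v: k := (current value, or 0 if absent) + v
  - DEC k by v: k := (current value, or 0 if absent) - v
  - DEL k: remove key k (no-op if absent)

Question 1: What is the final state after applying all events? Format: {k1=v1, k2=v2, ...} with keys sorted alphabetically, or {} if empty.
Answer: {bar=11, baz=-1, foo=11}

Derivation:
  after event 1 (t=10: INC foo by 2): {foo=2}
  after event 2 (t=16: SET bar = 0): {bar=0, foo=2}
  after event 3 (t=18: DEL baz): {bar=0, foo=2}
  after event 4 (t=25: INC foo by 9): {bar=0, foo=11}
  after event 5 (t=27: SET bar = 12): {bar=12, foo=11}
  after event 6 (t=37: DEC baz by 10): {bar=12, baz=-10, foo=11}
  after event 7 (t=39: INC baz by 14): {bar=12, baz=4, foo=11}
  after event 8 (t=48: SET bar = 11): {bar=11, baz=4, foo=11}
  after event 9 (t=49: DEC baz by 5): {bar=11, baz=-1, foo=11}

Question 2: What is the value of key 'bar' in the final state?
Answer: 11

Derivation:
Track key 'bar' through all 9 events:
  event 1 (t=10: INC foo by 2): bar unchanged
  event 2 (t=16: SET bar = 0): bar (absent) -> 0
  event 3 (t=18: DEL baz): bar unchanged
  event 4 (t=25: INC foo by 9): bar unchanged
  event 5 (t=27: SET bar = 12): bar 0 -> 12
  event 6 (t=37: DEC baz by 10): bar unchanged
  event 7 (t=39: INC baz by 14): bar unchanged
  event 8 (t=48: SET bar = 11): bar 12 -> 11
  event 9 (t=49: DEC baz by 5): bar unchanged
Final: bar = 11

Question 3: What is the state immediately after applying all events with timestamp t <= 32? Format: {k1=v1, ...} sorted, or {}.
Answer: {bar=12, foo=11}

Derivation:
Apply events with t <= 32 (5 events):
  after event 1 (t=10: INC foo by 2): {foo=2}
  after event 2 (t=16: SET bar = 0): {bar=0, foo=2}
  after event 3 (t=18: DEL baz): {bar=0, foo=2}
  after event 4 (t=25: INC foo by 9): {bar=0, foo=11}
  after event 5 (t=27: SET bar = 12): {bar=12, foo=11}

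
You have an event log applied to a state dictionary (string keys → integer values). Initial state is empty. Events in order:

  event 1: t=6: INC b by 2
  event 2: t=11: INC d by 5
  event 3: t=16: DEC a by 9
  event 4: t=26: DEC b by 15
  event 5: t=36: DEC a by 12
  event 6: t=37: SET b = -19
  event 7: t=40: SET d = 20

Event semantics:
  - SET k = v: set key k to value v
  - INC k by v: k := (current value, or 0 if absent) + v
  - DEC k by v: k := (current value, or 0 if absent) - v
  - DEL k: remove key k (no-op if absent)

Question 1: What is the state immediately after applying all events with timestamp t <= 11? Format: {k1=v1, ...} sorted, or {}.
Answer: {b=2, d=5}

Derivation:
Apply events with t <= 11 (2 events):
  after event 1 (t=6: INC b by 2): {b=2}
  after event 2 (t=11: INC d by 5): {b=2, d=5}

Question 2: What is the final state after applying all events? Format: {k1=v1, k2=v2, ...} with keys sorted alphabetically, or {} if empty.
Answer: {a=-21, b=-19, d=20}

Derivation:
  after event 1 (t=6: INC b by 2): {b=2}
  after event 2 (t=11: INC d by 5): {b=2, d=5}
  after event 3 (t=16: DEC a by 9): {a=-9, b=2, d=5}
  after event 4 (t=26: DEC b by 15): {a=-9, b=-13, d=5}
  after event 5 (t=36: DEC a by 12): {a=-21, b=-13, d=5}
  after event 6 (t=37: SET b = -19): {a=-21, b=-19, d=5}
  after event 7 (t=40: SET d = 20): {a=-21, b=-19, d=20}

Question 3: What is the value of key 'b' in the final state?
Answer: -19

Derivation:
Track key 'b' through all 7 events:
  event 1 (t=6: INC b by 2): b (absent) -> 2
  event 2 (t=11: INC d by 5): b unchanged
  event 3 (t=16: DEC a by 9): b unchanged
  event 4 (t=26: DEC b by 15): b 2 -> -13
  event 5 (t=36: DEC a by 12): b unchanged
  event 6 (t=37: SET b = -19): b -13 -> -19
  event 7 (t=40: SET d = 20): b unchanged
Final: b = -19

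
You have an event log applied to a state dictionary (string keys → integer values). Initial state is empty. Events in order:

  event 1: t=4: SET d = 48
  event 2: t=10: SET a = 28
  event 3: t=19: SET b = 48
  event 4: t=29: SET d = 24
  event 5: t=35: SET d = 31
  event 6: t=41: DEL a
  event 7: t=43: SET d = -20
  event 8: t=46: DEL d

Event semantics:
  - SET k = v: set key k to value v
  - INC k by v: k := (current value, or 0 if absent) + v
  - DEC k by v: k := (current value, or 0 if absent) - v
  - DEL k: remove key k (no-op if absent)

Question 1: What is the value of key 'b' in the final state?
Answer: 48

Derivation:
Track key 'b' through all 8 events:
  event 1 (t=4: SET d = 48): b unchanged
  event 2 (t=10: SET a = 28): b unchanged
  event 3 (t=19: SET b = 48): b (absent) -> 48
  event 4 (t=29: SET d = 24): b unchanged
  event 5 (t=35: SET d = 31): b unchanged
  event 6 (t=41: DEL a): b unchanged
  event 7 (t=43: SET d = -20): b unchanged
  event 8 (t=46: DEL d): b unchanged
Final: b = 48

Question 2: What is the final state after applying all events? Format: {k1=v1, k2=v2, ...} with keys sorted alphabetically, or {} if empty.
Answer: {b=48}

Derivation:
  after event 1 (t=4: SET d = 48): {d=48}
  after event 2 (t=10: SET a = 28): {a=28, d=48}
  after event 3 (t=19: SET b = 48): {a=28, b=48, d=48}
  after event 4 (t=29: SET d = 24): {a=28, b=48, d=24}
  after event 5 (t=35: SET d = 31): {a=28, b=48, d=31}
  after event 6 (t=41: DEL a): {b=48, d=31}
  after event 7 (t=43: SET d = -20): {b=48, d=-20}
  after event 8 (t=46: DEL d): {b=48}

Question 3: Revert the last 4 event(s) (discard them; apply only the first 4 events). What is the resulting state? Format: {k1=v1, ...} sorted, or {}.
Keep first 4 events (discard last 4):
  after event 1 (t=4: SET d = 48): {d=48}
  after event 2 (t=10: SET a = 28): {a=28, d=48}
  after event 3 (t=19: SET b = 48): {a=28, b=48, d=48}
  after event 4 (t=29: SET d = 24): {a=28, b=48, d=24}

Answer: {a=28, b=48, d=24}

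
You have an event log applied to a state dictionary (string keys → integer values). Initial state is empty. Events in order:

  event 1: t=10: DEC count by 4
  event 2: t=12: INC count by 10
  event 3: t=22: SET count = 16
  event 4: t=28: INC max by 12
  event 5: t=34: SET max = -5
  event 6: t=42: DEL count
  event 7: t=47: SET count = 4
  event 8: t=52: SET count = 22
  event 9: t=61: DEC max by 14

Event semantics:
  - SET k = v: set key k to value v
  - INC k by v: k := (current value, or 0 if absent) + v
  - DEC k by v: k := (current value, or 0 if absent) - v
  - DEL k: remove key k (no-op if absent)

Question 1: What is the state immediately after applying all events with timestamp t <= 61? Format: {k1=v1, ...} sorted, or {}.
Apply events with t <= 61 (9 events):
  after event 1 (t=10: DEC count by 4): {count=-4}
  after event 2 (t=12: INC count by 10): {count=6}
  after event 3 (t=22: SET count = 16): {count=16}
  after event 4 (t=28: INC max by 12): {count=16, max=12}
  after event 5 (t=34: SET max = -5): {count=16, max=-5}
  after event 6 (t=42: DEL count): {max=-5}
  after event 7 (t=47: SET count = 4): {count=4, max=-5}
  after event 8 (t=52: SET count = 22): {count=22, max=-5}
  after event 9 (t=61: DEC max by 14): {count=22, max=-19}

Answer: {count=22, max=-19}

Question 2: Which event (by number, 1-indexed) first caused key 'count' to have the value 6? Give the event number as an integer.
Looking for first event where count becomes 6:
  event 1: count = -4
  event 2: count -4 -> 6  <-- first match

Answer: 2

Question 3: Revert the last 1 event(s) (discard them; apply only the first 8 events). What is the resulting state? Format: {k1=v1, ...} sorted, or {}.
Answer: {count=22, max=-5}

Derivation:
Keep first 8 events (discard last 1):
  after event 1 (t=10: DEC count by 4): {count=-4}
  after event 2 (t=12: INC count by 10): {count=6}
  after event 3 (t=22: SET count = 16): {count=16}
  after event 4 (t=28: INC max by 12): {count=16, max=12}
  after event 5 (t=34: SET max = -5): {count=16, max=-5}
  after event 6 (t=42: DEL count): {max=-5}
  after event 7 (t=47: SET count = 4): {count=4, max=-5}
  after event 8 (t=52: SET count = 22): {count=22, max=-5}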